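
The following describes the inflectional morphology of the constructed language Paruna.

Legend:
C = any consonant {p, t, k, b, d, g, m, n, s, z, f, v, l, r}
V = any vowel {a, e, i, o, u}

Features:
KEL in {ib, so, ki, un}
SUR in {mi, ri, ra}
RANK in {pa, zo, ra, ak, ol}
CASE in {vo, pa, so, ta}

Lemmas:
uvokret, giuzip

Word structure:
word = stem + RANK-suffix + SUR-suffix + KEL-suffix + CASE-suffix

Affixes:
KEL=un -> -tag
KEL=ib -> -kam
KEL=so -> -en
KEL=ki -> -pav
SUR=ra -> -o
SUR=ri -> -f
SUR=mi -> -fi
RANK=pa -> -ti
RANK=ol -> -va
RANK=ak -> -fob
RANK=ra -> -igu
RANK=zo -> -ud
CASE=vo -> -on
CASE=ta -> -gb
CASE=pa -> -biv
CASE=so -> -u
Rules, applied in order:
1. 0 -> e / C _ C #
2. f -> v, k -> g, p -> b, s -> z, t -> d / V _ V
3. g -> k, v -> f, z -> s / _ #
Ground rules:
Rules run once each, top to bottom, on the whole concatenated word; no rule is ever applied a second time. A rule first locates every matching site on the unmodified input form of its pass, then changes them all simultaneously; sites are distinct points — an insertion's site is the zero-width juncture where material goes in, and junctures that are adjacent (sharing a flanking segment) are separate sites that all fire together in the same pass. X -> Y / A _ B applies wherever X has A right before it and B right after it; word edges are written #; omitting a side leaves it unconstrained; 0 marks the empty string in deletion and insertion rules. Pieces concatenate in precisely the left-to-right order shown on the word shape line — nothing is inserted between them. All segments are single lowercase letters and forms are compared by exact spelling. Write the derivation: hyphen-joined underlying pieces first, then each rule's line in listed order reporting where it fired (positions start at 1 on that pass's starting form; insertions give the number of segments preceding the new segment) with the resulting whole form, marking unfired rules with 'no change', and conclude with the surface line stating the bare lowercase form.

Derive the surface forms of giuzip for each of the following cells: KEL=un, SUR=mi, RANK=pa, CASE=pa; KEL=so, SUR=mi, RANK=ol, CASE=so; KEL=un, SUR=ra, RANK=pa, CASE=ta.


cell KEL=un, SUR=mi, RANK=pa, CASE=pa:
underlying: giuzip-ti-fi-tag-biv
1. 0 -> e / C _ C #: no change
2. f -> v, k -> g, p -> b, s -> z, t -> d / V _ V: fires at position(s) 9, 11: giuziptividagbiv
3. g -> k, v -> f, z -> s / _ #: fires at position(s) 16: giuziptividagbif
surface: giuziptividagbif

cell KEL=so, SUR=mi, RANK=ol, CASE=so:
underlying: giuzip-va-fi-en-u
1. 0 -> e / C _ C #: no change
2. f -> v, k -> g, p -> b, s -> z, t -> d / V _ V: fires at position(s) 9: giuzipvavienu
3. g -> k, v -> f, z -> s / _ #: no change
surface: giuzipvavienu

cell KEL=un, SUR=ra, RANK=pa, CASE=ta:
underlying: giuzip-ti-o-tag-gb
1. 0 -> e / C _ C #: inserts after position(s) 13: giuziptiotaggeb
2. f -> v, k -> g, p -> b, s -> z, t -> d / V _ V: fires at position(s) 10: giuziptiodaggeb
3. g -> k, v -> f, z -> s / _ #: no change
surface: giuziptiodaggeb


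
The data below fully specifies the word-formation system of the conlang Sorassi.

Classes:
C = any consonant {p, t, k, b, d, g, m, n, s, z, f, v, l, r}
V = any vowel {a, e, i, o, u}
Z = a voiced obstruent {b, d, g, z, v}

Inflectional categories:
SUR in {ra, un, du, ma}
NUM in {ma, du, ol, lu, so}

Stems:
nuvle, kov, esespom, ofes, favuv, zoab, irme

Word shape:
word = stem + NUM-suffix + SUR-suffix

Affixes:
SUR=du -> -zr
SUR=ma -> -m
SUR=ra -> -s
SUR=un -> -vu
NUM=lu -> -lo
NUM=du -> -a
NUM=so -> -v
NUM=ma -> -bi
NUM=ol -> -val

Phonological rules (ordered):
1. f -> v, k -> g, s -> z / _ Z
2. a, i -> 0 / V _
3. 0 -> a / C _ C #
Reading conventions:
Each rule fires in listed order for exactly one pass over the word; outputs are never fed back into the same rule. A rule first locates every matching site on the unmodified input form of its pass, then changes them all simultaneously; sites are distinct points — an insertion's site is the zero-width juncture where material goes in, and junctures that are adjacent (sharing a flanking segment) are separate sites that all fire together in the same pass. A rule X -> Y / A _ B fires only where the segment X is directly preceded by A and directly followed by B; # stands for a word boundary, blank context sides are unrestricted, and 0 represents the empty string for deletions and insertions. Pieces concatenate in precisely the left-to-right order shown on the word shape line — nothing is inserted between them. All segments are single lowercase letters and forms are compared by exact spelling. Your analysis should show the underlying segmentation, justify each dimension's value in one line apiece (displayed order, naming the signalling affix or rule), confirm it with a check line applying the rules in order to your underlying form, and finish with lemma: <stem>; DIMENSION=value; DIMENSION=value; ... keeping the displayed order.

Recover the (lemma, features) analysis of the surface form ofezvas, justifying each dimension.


underlying: ofes-v-s
SUR=ra - signalled by the affix -s
NUM=so - signalled by the affix -v
check: ofesvs -> ofezvs -> ofezvs -> ofezvas
lemma: ofes; SUR=ra; NUM=so


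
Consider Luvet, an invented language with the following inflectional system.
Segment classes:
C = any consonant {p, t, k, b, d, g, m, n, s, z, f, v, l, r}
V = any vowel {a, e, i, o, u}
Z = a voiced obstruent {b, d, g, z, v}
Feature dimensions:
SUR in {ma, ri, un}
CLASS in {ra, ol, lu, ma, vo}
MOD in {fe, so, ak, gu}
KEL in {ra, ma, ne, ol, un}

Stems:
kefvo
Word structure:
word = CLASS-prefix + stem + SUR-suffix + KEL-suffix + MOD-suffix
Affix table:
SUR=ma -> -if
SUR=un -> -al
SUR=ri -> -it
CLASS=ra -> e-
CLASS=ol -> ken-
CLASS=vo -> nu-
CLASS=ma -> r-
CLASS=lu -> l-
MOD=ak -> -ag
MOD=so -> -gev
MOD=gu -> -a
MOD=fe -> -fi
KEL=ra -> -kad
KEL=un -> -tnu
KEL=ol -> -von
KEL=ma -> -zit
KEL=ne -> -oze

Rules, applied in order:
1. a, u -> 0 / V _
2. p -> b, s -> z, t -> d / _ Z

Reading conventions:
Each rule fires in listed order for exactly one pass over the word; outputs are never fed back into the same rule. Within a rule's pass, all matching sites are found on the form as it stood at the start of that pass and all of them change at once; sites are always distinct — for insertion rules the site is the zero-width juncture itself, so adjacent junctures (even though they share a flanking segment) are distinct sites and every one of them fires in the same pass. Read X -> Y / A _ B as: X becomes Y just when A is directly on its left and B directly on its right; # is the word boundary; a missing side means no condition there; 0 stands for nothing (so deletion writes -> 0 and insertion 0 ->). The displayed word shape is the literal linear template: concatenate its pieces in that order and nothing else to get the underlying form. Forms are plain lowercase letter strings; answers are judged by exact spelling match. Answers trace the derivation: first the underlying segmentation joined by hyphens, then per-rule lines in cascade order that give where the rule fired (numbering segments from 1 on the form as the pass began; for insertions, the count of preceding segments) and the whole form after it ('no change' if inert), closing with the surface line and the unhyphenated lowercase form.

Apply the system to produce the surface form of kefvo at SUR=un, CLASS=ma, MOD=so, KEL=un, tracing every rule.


underlying: r-kefvo-al-tnu-gev
1. a, u -> 0 / V _: fires at position(s) 7: rkefvoltnugev
2. p -> b, s -> z, t -> d / _ Z: no change
surface: rkefvoltnugev


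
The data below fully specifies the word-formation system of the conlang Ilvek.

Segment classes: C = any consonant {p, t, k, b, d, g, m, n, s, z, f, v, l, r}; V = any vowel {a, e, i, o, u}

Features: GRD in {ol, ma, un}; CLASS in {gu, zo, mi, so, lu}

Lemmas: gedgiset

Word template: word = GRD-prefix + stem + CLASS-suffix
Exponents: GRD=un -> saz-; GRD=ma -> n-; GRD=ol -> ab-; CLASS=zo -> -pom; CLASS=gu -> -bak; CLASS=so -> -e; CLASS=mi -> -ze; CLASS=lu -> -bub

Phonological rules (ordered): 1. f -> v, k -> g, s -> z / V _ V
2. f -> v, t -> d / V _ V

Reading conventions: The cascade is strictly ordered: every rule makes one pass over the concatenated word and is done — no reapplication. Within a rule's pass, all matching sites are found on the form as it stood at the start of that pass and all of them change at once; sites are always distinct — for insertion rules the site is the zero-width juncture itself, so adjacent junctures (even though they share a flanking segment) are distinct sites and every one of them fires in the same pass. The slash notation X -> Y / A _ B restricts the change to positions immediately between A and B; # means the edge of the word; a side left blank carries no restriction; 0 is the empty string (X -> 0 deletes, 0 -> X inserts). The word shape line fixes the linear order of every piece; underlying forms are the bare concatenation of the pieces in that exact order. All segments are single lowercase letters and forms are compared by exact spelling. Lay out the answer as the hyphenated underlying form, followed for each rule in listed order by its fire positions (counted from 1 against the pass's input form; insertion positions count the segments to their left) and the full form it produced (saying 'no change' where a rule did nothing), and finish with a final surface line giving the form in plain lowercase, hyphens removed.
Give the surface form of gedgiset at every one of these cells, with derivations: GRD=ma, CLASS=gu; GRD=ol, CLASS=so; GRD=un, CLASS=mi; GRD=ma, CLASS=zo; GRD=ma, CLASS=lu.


cell GRD=ma, CLASS=gu:
underlying: n-gedgiset-bak
1. f -> v, k -> g, s -> z / V _ V: fires at position(s) 7: ngedgizetbak
2. f -> v, t -> d / V _ V: no change
surface: ngedgizetbak

cell GRD=ol, CLASS=so:
underlying: ab-gedgiset-e
1. f -> v, k -> g, s -> z / V _ V: fires at position(s) 8: abgedgizete
2. f -> v, t -> d / V _ V: fires at position(s) 10: abgedgizede
surface: abgedgizede

cell GRD=un, CLASS=mi:
underlying: saz-gedgiset-ze
1. f -> v, k -> g, s -> z / V _ V: fires at position(s) 9: sazgedgizetze
2. f -> v, t -> d / V _ V: no change
surface: sazgedgizetze

cell GRD=ma, CLASS=zo:
underlying: n-gedgiset-pom
1. f -> v, k -> g, s -> z / V _ V: fires at position(s) 7: ngedgizetpom
2. f -> v, t -> d / V _ V: no change
surface: ngedgizetpom

cell GRD=ma, CLASS=lu:
underlying: n-gedgiset-bub
1. f -> v, k -> g, s -> z / V _ V: fires at position(s) 7: ngedgizetbub
2. f -> v, t -> d / V _ V: no change
surface: ngedgizetbub


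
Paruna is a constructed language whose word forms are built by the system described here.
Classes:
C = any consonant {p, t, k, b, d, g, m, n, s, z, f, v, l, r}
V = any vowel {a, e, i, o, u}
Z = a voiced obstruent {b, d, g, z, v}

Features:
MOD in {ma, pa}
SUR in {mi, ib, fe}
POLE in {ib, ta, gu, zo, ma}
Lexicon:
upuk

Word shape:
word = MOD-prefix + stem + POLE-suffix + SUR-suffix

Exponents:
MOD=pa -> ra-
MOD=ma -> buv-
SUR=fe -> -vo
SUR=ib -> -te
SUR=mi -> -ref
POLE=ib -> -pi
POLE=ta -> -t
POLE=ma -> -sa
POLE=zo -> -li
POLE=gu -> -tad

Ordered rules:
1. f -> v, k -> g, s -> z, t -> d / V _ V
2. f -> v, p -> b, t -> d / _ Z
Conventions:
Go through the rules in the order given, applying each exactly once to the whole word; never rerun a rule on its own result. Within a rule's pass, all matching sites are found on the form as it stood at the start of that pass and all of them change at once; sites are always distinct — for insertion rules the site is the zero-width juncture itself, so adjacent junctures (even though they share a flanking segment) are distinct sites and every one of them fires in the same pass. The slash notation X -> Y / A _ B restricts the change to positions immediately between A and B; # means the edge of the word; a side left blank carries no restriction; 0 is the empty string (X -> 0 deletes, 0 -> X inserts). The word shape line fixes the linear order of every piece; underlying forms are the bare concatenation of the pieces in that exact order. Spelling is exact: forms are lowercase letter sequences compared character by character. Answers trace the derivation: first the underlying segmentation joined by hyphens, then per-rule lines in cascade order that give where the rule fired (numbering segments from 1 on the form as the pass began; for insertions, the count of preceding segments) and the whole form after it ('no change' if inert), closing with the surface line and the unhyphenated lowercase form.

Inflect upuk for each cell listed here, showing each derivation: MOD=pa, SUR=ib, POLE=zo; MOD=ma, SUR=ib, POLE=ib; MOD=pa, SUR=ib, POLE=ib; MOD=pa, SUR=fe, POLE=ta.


cell MOD=pa, SUR=ib, POLE=zo:
underlying: ra-upuk-li-te
1. f -> v, k -> g, s -> z, t -> d / V _ V: fires at position(s) 9: raupuklide
2. f -> v, p -> b, t -> d / _ Z: no change
surface: raupuklide

cell MOD=ma, SUR=ib, POLE=ib:
underlying: buv-upuk-pi-te
1. f -> v, k -> g, s -> z, t -> d / V _ V: fires at position(s) 10: buvupukpide
2. f -> v, p -> b, t -> d / _ Z: no change
surface: buvupukpide

cell MOD=pa, SUR=ib, POLE=ib:
underlying: ra-upuk-pi-te
1. f -> v, k -> g, s -> z, t -> d / V _ V: fires at position(s) 9: raupukpide
2. f -> v, p -> b, t -> d / _ Z: no change
surface: raupukpide

cell MOD=pa, SUR=fe, POLE=ta:
underlying: ra-upuk-t-vo
1. f -> v, k -> g, s -> z, t -> d / V _ V: no change
2. f -> v, p -> b, t -> d / _ Z: fires at position(s) 7: raupukdvo
surface: raupukdvo


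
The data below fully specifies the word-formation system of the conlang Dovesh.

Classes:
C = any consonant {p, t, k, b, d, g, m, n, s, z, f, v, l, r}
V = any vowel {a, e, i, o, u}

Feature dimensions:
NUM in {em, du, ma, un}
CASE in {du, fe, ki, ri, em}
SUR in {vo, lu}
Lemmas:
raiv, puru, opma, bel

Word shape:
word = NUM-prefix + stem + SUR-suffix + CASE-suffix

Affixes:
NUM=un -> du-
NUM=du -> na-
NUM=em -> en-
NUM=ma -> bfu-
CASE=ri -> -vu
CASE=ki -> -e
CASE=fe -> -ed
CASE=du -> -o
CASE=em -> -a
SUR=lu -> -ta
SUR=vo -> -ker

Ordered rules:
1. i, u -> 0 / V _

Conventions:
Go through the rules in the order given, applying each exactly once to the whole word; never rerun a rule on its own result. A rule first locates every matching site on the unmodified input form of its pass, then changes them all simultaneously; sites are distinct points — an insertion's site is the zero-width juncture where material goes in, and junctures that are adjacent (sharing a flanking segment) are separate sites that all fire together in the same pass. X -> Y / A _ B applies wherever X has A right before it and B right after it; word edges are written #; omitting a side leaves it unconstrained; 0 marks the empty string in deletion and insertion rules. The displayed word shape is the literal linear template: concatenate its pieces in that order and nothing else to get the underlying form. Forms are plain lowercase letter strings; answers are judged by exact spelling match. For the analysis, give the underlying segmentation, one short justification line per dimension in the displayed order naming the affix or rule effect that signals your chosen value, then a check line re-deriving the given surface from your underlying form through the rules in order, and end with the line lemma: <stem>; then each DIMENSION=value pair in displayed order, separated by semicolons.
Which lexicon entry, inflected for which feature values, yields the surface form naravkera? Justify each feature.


underlying: na-raiv-ker-a
NUM=du - signalled by the affix na-
CASE=em - signalled by the affix -a
SUR=vo - signalled by the affix -ker
check: naraivkera -> naravkera
lemma: raiv; NUM=du; CASE=em; SUR=vo


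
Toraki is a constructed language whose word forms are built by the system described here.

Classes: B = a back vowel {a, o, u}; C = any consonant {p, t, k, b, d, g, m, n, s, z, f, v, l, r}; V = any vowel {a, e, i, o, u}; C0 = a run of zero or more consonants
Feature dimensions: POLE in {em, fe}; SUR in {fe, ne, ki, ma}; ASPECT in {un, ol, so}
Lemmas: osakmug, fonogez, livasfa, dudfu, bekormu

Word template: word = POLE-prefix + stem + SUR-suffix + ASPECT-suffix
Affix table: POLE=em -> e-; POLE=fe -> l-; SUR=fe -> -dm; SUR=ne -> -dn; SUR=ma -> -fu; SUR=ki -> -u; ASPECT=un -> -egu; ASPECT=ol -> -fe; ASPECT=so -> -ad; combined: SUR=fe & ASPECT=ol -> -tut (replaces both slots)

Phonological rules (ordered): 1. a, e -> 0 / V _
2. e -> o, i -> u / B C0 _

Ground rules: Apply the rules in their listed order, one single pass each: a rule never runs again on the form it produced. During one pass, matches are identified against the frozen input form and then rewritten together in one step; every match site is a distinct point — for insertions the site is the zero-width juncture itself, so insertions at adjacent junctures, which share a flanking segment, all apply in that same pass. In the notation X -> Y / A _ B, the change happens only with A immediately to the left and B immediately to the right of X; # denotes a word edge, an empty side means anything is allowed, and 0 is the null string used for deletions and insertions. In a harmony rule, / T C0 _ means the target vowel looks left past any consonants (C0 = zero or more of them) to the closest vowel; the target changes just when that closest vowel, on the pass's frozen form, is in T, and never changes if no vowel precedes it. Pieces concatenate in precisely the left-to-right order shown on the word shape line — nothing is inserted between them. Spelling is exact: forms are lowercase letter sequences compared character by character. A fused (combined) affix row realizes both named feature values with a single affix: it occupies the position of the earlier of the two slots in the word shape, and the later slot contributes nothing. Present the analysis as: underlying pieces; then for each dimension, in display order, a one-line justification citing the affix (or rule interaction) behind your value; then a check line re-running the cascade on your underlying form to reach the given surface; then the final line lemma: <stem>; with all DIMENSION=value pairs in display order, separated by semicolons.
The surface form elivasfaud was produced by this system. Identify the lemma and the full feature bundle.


underlying: e-livasfa-u-ad
POLE=em - signalled by the affix e-
SUR=ki - signalled by the affix -u
ASPECT=so - signalled by the affix -ad
check: elivasfauad -> elivasfaud -> elivasfaud
lemma: livasfa; POLE=em; SUR=ki; ASPECT=so


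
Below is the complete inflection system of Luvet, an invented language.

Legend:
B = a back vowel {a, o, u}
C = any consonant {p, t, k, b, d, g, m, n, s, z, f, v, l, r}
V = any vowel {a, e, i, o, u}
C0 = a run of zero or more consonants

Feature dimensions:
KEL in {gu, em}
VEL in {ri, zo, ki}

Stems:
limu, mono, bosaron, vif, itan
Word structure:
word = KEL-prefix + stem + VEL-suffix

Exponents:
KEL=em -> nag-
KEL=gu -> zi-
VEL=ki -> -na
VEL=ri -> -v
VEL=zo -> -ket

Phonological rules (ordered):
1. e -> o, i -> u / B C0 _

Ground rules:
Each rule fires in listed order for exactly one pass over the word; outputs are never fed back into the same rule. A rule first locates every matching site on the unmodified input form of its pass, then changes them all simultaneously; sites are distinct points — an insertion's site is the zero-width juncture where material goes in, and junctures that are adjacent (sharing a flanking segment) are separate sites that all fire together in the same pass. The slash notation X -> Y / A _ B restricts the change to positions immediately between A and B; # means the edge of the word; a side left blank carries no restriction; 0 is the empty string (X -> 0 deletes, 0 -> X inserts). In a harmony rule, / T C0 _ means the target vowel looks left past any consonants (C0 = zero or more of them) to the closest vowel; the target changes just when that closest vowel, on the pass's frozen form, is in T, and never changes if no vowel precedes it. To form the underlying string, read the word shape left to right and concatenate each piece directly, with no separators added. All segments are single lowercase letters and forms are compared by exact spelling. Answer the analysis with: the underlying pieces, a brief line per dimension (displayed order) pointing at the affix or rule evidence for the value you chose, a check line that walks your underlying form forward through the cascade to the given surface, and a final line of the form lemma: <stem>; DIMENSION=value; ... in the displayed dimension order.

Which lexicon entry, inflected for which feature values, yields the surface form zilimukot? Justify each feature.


underlying: zi-limu-ket
KEL=gu - signalled by the affix zi-
VEL=zo - signalled by the affix -ket
check: zilimuket -> zilimukot
lemma: limu; KEL=gu; VEL=zo


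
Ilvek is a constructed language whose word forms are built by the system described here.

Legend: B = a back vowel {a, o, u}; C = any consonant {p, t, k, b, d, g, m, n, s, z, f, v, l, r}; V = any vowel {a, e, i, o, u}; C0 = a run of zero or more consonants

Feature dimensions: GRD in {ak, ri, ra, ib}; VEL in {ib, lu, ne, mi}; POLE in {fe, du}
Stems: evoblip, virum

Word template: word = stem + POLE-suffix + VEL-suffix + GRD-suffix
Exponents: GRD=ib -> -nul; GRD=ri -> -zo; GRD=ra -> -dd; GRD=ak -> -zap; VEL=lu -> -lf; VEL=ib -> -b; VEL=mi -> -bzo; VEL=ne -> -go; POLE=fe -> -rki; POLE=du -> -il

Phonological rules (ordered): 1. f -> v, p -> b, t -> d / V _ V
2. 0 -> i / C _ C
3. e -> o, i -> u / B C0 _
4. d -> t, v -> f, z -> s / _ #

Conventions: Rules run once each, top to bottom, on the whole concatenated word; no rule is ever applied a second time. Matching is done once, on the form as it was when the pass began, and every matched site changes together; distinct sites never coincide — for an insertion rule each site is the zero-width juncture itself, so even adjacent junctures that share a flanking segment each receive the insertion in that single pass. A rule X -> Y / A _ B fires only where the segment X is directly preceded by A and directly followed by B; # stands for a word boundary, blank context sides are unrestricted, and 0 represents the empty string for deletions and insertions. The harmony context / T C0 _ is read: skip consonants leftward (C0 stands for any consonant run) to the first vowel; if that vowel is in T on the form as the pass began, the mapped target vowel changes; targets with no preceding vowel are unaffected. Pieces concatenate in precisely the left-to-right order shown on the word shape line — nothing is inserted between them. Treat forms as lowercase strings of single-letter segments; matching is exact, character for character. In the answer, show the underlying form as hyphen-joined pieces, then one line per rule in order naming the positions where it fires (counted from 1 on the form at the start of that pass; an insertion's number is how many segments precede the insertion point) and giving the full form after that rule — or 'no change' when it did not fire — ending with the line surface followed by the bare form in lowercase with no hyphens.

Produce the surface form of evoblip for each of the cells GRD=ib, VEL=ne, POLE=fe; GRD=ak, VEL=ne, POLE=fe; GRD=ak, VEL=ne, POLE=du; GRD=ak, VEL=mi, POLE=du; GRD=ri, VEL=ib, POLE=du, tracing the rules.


cell GRD=ib, VEL=ne, POLE=fe:
underlying: evoblip-rki-go-nul
1. f -> v, p -> b, t -> d / V _ V: no change
2. 0 -> i / C _ C: inserts after position(s) 4, 7, 8: evobilipirikigonul
3. e -> o, i -> u / B C0 _: fires at position(s) 5: evobulipirikigonul
4. d -> t, v -> f, z -> s / _ #: no change
surface: evobulipirikigonul

cell GRD=ak, VEL=ne, POLE=fe:
underlying: evoblip-rki-go-zap
1. f -> v, p -> b, t -> d / V _ V: no change
2. 0 -> i / C _ C: inserts after position(s) 4, 7, 8: evobilipirikigozap
3. e -> o, i -> u / B C0 _: fires at position(s) 5: evobulipirikigozap
4. d -> t, v -> f, z -> s / _ #: no change
surface: evobulipirikigozap

cell GRD=ak, VEL=ne, POLE=du:
underlying: evoblip-il-go-zap
1. f -> v, p -> b, t -> d / V _ V: fires at position(s) 7: evoblibilgozap
2. 0 -> i / C _ C: inserts after position(s) 4, 9: evobilibiligozap
3. e -> o, i -> u / B C0 _: fires at position(s) 5: evobulibiligozap
4. d -> t, v -> f, z -> s / _ #: no change
surface: evobulibiligozap

cell GRD=ak, VEL=mi, POLE=du:
underlying: evoblip-il-bzo-zap
1. f -> v, p -> b, t -> d / V _ V: fires at position(s) 7: evoblibilbzozap
2. 0 -> i / C _ C: inserts after position(s) 4, 9, 10: evobilibilibizozap
3. e -> o, i -> u / B C0 _: fires at position(s) 5: evobulibilibizozap
4. d -> t, v -> f, z -> s / _ #: no change
surface: evobulibilibizozap

cell GRD=ri, VEL=ib, POLE=du:
underlying: evoblip-il-b-zo
1. f -> v, p -> b, t -> d / V _ V: fires at position(s) 7: evoblibilbzo
2. 0 -> i / C _ C: inserts after position(s) 4, 9, 10: evobilibilibizo
3. e -> o, i -> u / B C0 _: fires at position(s) 5: evobulibilibizo
4. d -> t, v -> f, z -> s / _ #: no change
surface: evobulibilibizo


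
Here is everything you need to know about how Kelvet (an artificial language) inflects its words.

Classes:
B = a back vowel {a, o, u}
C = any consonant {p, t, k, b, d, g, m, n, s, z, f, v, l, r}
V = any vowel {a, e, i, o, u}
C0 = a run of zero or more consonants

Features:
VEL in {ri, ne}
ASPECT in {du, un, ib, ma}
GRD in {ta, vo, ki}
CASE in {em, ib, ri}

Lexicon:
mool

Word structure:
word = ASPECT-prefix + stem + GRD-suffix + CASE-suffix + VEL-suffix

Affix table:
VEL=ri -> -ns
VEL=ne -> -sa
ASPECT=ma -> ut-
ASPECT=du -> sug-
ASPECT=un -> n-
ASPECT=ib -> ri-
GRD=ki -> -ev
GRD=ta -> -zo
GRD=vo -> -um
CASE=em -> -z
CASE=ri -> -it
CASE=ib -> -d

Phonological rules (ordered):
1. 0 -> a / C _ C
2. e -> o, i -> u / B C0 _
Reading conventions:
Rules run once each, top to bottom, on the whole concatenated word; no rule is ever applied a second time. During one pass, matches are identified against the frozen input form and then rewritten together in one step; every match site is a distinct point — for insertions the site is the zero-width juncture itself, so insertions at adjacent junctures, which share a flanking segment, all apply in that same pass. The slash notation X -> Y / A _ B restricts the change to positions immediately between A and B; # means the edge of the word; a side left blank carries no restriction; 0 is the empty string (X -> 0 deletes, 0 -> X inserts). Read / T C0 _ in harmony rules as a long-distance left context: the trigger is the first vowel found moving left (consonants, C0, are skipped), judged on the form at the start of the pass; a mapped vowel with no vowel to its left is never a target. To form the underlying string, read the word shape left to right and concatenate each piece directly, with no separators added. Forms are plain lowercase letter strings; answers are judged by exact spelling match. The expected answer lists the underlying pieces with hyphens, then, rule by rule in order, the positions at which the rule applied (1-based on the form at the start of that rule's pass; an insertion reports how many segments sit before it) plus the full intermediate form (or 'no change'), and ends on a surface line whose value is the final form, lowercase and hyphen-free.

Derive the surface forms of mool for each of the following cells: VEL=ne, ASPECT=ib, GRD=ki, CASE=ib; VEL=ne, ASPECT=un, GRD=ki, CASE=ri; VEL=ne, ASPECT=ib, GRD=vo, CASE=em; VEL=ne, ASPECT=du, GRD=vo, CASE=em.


cell VEL=ne, ASPECT=ib, GRD=ki, CASE=ib:
underlying: ri-mool-ev-d-sa
1. 0 -> a / C _ C: inserts after position(s) 8, 9: rimoolevadasa
2. e -> o, i -> u / B C0 _: fires at position(s) 7: rimoolovadasa
surface: rimoolovadasa

cell VEL=ne, ASPECT=un, GRD=ki, CASE=ri:
underlying: n-mool-ev-it-sa
1. 0 -> a / C _ C: inserts after position(s) 1, 9: namoolevitasa
2. e -> o, i -> u / B C0 _: fires at position(s) 7: namoolovitasa
surface: namoolovitasa

cell VEL=ne, ASPECT=ib, GRD=vo, CASE=em:
underlying: ri-mool-um-z-sa
1. 0 -> a / C _ C: inserts after position(s) 8, 9: rimoolumazasa
2. e -> o, i -> u / B C0 _: no change
surface: rimoolumazasa

cell VEL=ne, ASPECT=du, GRD=vo, CASE=em:
underlying: sug-mool-um-z-sa
1. 0 -> a / C _ C: inserts after position(s) 3, 9, 10: sugamoolumazasa
2. e -> o, i -> u / B C0 _: no change
surface: sugamoolumazasa


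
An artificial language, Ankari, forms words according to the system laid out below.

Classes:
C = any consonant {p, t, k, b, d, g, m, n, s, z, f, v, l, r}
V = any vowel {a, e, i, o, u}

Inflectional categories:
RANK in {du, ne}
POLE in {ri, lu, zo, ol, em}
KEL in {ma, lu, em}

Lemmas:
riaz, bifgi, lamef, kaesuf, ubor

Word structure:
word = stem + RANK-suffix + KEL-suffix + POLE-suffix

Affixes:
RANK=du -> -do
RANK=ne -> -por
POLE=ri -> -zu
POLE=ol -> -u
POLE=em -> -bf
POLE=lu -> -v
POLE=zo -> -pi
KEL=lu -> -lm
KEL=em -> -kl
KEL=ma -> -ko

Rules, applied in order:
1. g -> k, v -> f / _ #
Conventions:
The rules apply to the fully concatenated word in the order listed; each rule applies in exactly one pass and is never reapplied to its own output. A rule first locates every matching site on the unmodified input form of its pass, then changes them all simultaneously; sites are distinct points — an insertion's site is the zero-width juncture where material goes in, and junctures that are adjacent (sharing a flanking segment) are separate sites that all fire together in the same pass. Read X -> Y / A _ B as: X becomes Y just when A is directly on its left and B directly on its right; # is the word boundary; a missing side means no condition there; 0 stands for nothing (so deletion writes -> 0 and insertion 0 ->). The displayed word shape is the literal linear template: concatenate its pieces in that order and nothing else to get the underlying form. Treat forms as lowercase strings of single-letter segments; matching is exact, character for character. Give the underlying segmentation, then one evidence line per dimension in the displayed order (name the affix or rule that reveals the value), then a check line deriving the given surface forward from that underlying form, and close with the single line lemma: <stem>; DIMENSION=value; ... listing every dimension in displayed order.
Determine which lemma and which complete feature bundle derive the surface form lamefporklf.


underlying: lamef-por-kl-v
RANK=ne - signalled by the affix -por
POLE=lu - signalled by the affix -v
KEL=em - signalled by the affix -kl
check: lamefporklv -> lamefporklf
lemma: lamef; RANK=ne; POLE=lu; KEL=em


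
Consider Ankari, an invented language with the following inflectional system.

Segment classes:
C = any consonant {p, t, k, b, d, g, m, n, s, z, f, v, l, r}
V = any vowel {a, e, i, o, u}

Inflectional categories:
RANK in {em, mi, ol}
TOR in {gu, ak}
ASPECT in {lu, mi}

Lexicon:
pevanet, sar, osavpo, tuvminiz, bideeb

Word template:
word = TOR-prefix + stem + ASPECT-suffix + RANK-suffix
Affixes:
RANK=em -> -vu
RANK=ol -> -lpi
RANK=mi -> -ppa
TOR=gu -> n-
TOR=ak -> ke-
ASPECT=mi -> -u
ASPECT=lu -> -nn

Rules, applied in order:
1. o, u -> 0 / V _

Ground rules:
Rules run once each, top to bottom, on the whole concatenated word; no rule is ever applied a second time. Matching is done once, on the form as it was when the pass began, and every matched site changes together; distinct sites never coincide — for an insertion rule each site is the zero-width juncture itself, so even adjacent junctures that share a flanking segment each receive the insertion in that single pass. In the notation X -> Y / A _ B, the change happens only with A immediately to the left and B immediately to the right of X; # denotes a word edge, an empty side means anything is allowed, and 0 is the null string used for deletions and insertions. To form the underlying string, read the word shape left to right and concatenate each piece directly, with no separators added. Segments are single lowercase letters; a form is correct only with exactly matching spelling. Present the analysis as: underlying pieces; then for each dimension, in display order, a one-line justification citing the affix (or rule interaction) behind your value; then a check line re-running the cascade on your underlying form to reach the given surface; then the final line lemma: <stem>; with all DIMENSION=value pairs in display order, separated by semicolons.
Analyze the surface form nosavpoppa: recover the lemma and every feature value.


underlying: n-osavpo-u-ppa
RANK=mi - signalled by the affix -ppa
TOR=gu - signalled by the affix n-
ASPECT=mi - signalled by the affix -u
check: nosavpouppa -> nosavpoppa
lemma: osavpo; RANK=mi; TOR=gu; ASPECT=mi


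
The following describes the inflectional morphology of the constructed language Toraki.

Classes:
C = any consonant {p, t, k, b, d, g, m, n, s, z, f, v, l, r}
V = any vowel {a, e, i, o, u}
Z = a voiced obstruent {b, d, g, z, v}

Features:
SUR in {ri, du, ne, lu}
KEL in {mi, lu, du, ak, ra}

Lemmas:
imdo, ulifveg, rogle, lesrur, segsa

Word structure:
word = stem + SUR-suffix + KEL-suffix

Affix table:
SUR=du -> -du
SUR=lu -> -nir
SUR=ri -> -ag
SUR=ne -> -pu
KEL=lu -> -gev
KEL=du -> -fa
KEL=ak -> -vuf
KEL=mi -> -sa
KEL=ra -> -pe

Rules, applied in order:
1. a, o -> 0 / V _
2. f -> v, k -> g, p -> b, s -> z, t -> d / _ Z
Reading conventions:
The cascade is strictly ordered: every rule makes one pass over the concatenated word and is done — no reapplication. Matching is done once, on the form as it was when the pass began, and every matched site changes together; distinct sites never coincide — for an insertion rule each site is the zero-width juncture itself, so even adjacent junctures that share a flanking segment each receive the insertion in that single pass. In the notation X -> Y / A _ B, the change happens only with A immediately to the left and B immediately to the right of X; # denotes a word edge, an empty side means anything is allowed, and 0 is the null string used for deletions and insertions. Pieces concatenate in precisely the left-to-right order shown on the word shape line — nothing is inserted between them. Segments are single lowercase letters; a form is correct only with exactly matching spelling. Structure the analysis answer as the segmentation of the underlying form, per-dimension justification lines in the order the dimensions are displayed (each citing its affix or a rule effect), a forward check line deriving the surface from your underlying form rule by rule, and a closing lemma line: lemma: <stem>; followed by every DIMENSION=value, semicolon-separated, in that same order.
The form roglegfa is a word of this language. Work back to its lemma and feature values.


underlying: rogle-ag-fa
SUR=ri - signalled by the affix -ag
KEL=du - signalled by the affix -fa
check: rogleagfa -> roglegfa -> roglegfa
lemma: rogle; SUR=ri; KEL=du


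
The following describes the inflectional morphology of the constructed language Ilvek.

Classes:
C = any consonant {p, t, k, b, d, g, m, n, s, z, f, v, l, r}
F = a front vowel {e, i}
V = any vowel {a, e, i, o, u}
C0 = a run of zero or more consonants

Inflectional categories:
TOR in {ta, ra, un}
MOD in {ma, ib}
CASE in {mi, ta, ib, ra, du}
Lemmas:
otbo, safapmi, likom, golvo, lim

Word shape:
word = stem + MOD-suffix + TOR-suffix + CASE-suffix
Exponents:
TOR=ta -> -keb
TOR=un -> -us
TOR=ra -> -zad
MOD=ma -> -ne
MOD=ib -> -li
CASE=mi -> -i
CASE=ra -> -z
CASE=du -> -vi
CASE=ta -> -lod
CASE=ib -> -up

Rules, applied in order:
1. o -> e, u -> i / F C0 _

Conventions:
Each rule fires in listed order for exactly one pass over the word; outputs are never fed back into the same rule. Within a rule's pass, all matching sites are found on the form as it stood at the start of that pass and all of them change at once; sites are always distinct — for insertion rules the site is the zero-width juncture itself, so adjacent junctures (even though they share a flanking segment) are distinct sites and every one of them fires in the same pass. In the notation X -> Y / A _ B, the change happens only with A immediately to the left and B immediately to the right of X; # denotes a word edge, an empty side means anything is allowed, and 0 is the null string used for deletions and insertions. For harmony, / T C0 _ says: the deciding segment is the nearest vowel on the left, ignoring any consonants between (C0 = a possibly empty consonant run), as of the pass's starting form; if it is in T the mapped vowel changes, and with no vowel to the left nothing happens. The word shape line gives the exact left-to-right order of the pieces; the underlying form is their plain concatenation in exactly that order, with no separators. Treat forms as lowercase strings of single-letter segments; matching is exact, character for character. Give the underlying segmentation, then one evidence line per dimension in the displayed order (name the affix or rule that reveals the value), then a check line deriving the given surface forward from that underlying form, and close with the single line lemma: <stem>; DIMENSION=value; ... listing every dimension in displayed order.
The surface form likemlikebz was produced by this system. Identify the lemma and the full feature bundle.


underlying: likom-li-keb-z
TOR=ta - signalled by the affix -keb
MOD=ib - signalled by the affix -li
CASE=ra - signalled by the affix -z
check: likomlikebz -> likemlikebz
lemma: likom; TOR=ta; MOD=ib; CASE=ra


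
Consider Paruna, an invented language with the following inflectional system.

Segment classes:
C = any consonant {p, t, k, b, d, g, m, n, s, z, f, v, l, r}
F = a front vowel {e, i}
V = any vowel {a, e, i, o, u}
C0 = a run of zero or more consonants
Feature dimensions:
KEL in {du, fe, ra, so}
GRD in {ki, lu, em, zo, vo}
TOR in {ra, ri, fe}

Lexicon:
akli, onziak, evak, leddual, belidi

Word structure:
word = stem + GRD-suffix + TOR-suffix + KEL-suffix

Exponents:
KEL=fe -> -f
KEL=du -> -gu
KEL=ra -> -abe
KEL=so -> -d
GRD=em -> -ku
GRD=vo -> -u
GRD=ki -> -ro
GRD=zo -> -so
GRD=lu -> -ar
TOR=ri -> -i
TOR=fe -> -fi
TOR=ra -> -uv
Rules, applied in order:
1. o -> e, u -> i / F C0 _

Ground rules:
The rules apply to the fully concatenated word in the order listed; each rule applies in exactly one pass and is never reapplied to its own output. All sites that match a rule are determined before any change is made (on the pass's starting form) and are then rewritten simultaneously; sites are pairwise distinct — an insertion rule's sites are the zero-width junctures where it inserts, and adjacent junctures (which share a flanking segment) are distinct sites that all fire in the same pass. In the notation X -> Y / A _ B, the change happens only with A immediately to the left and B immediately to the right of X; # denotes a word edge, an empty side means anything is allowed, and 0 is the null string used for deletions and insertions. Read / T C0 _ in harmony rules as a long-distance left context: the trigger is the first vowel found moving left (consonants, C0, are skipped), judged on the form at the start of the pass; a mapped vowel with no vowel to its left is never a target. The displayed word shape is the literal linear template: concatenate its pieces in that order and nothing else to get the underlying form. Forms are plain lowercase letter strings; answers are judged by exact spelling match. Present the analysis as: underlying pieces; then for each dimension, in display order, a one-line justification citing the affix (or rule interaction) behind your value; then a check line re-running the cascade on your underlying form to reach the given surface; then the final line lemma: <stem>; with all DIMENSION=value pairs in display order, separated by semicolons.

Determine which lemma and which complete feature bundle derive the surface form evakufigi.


underlying: evak-u-fi-gu
KEL=du - signalled by the affix -gu
GRD=vo - signalled by the affix -u
TOR=fe - signalled by the affix -fi
check: evakufigu -> evakufigi
lemma: evak; KEL=du; GRD=vo; TOR=fe


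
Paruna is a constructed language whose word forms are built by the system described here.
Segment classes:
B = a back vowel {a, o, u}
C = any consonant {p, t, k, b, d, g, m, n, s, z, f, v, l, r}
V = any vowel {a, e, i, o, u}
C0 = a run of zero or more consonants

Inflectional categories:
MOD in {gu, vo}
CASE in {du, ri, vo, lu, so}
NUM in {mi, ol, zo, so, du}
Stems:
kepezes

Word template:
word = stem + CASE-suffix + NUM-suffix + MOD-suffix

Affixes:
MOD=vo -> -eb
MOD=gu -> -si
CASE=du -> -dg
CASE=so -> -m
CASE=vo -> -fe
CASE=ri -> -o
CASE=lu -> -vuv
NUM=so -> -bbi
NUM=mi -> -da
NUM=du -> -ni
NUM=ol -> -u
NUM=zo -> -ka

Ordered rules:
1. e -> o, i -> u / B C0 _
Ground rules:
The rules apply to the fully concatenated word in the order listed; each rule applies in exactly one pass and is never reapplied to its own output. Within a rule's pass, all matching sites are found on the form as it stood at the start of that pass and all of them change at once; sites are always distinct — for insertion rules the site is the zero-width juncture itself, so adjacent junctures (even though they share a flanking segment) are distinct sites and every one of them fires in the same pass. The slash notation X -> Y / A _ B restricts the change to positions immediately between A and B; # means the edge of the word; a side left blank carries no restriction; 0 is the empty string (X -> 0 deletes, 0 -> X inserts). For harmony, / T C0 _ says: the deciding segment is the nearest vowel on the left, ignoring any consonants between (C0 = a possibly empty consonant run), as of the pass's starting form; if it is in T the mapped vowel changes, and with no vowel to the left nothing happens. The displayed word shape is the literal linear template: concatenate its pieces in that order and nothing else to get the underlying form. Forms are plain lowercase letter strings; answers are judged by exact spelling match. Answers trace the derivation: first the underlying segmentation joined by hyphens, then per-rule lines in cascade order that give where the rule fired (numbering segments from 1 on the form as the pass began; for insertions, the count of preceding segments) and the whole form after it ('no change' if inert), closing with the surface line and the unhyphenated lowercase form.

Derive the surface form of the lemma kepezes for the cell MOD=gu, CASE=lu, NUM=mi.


underlying: kepezes-vuv-da-si
1. e -> o, i -> u / B C0 _: fires at position(s) 14: kepezesvuvdasu
surface: kepezesvuvdasu
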